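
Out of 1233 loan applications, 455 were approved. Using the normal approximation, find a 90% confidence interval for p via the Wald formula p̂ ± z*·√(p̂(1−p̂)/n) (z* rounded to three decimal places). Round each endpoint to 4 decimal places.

(0.3464, 0.3916)

p̂ = 455/1233 = 0.36902.
SE = √(p̂(1−p̂)/n) = √(0.232844/1233) = 0.013742.
z* = 1.645 at the 90% level.
Margin of error: 1.645 × 0.013742 = 0.02261.
So the interval runs from 0.3464 to 0.3916.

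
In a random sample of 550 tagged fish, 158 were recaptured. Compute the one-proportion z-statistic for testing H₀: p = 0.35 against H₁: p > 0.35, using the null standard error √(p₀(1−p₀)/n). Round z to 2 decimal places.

z = -3.08

Sample proportion p̂ = 158/550 = 0.28727.
Under H₀, SE = √(p₀(1−p₀)/n) = √(0.35·0.65/550) = √0.000413636 = 0.020338.
Test statistic: z = -0.06273/0.020338 = -3.08.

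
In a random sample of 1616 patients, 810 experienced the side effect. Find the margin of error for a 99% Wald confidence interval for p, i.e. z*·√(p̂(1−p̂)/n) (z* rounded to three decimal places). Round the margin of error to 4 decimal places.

Sample proportion p̂ = 810/1616 = 0.50124.
Standard error of p̂: √(0.249998/1616) = √0.000154702 = 0.012438.
The 99% critical value is z* = 2.576.
ME = 2.576·0.012438 = 0.0320.

ME = 0.0320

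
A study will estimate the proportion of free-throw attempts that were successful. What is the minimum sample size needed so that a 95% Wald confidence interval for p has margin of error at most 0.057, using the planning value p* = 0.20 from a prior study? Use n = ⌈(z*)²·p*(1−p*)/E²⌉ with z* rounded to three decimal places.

z* = 1.960 at the 95% level.
p*(1−p*) = 0.20·0.80 = 0.1600.
Required n before rounding: 3.841600 × 0.1600 / 0.057² = 189.183.
⌈189.183⌉ = 190.

n = 190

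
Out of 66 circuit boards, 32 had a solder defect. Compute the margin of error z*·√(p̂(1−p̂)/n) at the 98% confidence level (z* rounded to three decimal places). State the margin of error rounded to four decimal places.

ME = 0.1431

Sample proportion p̂ = 32/66 = 0.48485.
Standard error of p̂: √(0.249770/66) = √0.003784400 = 0.061517.
The 98% critical value is z* = 2.326.
So ME = 0.1431.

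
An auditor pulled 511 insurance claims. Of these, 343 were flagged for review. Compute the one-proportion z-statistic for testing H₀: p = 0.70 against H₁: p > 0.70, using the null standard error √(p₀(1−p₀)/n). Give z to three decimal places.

z = -1.419

Sample proportion p̂ = 343/511 = 0.67123.
Under H₀, SE = √(p₀(1−p₀)/n) = √(0.70·0.30/511) = √0.000410959 = 0.020272.
z = (p̂ − p₀)/SE = (0.67123 − 0.70)/0.020272 = -1.419.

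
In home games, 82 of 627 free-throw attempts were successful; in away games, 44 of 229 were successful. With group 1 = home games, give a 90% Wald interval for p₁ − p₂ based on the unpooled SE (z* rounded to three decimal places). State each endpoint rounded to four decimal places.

p̂₁ = 0.13078, p̂₂ = 0.19214, so the observed difference is -0.06136.
Unpooled SE = √(p̂₁(1−p̂₁)/n₁ + p̂₂(1−p̂₂)/n₂) = √(0.000181304 + 0.000677826) = 0.029311.
For 90% confidence, z* = 1.645. Margin = 1.645·0.029311 = 0.04822.
So the interval runs from -0.1096 to -0.0131.

(-0.1096, -0.0131)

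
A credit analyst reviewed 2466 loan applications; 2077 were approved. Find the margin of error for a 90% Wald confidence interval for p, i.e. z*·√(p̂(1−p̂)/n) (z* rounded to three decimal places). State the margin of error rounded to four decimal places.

Sample proportion p̂ = 2077/2466 = 0.84225.
SE(p̂) = √(0.84225·0.15775/2466) = 0.007340.
For 90% confidence, z* = 1.645.
Margin of error = z*·SE = 1.645 × 0.007340 = 0.0121.

ME = 0.0121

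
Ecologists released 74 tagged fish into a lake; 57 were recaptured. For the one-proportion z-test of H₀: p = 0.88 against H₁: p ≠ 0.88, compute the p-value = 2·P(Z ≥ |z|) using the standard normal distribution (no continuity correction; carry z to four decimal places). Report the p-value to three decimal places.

p-value = 0.004

The sample proportion is 57/74 = 0.77027.
SE₀ = √(0.88·0.12/74) = 0.037776.
Test statistic (full precision, shown to 4 dp): z = (57/74 − 0.88)/SE₀ ≈ -2.9047.
From the standard normal, 2·P(Z ≥ |z|) = 0.004.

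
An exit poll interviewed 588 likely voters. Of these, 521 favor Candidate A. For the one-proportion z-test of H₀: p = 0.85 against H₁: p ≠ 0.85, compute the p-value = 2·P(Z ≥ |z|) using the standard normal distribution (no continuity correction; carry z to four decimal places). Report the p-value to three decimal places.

p-value = 0.014

The sample proportion is 521/588 = 0.88605.
Null standard error: √(0.85·0.15/588) = √0.000216837 = 0.014725.
Test statistic (full precision, shown to 4 dp): z = (521/588 − 0.85)/SE₀ ≈ 2.4485.
p-value = 2·P(Z ≥ |z|) with z = 2.4485 → 0.014.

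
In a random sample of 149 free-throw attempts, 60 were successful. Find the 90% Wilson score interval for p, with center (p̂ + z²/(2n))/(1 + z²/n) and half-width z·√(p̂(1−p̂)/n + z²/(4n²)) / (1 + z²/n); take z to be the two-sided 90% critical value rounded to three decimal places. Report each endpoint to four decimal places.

p̂ = 60/149 = 0.40268; z = 1.645, so z² = 2.706025.
Denominator 1 + z²/n = 1 + 2.706025/149 = 1.018161.
Adjusted center: (0.40268 + z²/(2n))/1.018161 = 0.40442.
Radicand: p̂(1−p̂)/n + z²/(4n²) = 0.001614293 + 0.000030472 = 0.001644765.
Half-width = 1.645·√0.001644765/1.018161 = 0.06552.
Interval: 0.40442 ± 0.06552 → (0.3389, 0.4699).

(0.3389, 0.4699)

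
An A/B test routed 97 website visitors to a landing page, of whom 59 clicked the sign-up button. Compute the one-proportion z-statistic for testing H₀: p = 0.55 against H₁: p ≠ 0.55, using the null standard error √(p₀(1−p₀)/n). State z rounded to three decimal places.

With x = 59 successes in n = 97, p̂ = 0.60825.
Under H₀, SE = √(p₀(1−p₀)/n) = √(0.55·0.45/97) = √0.002551546 = 0.050513.
z = (0.60825 − 0.55)/0.050513 = 0.05825/0.050513 = 1.153.

z = 1.153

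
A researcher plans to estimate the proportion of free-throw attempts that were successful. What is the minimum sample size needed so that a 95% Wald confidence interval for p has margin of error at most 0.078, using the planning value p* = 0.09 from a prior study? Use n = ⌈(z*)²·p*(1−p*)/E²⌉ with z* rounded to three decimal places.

n = 52

For 95% confidence, z* = 1.960.
p*(1−p*) = 0.0819.
(z*)²·p*(1−p*)/E² = 3.841600·0.0819/0.006084 = 51.714.
Rounding up, n = 52.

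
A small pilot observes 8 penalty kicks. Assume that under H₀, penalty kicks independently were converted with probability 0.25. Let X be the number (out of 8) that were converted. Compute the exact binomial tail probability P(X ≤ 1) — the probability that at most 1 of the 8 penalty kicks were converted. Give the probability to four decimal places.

X is binomial with n = 8 and p = 0.25.
P(X ≤ 1) = C(8,0)·0.25^0·0.75^8 + C(8,1)·0.25^1·0.75^7.
= 0.100113 + 0.266968 = 0.3671.

P = 0.3671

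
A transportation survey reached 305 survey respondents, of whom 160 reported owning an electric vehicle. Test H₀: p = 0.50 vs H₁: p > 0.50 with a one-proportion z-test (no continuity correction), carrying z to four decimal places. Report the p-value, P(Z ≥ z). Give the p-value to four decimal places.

p-value = 0.1952

With x = 160 successes in n = 305, p̂ = 0.52459.
SE₀ = √(0.50·0.50/305) = 0.028630.
Test statistic (full precision, shown to 4 dp): z = (160/305 − 0.50)/SE₀ ≈ 0.8589.
From the standard normal, P(Z ≥ z) = 0.1952.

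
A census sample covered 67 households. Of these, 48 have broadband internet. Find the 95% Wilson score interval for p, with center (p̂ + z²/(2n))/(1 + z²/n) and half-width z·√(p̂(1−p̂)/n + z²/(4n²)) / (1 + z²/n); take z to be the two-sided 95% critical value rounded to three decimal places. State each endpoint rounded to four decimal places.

Here p̂ = 48/67 = 0.71642 and z = 1.960 (z² = 3.841600).
1 + z²/n = 1.057337.
Adjusted center: (0.71642 + z²/(2n))/1.057337 = 0.70468.
Radicand: p̂(1−p̂)/n + z²/(4n²) = 0.003032288 + 0.000213945 = 0.003246233.
Half-width = z·√(radicand)/denom = 1.960·0.056976/1.057337 = 0.10562.
Interval: 0.70468 ± 0.10562 → (0.5991, 0.8103).

(0.5991, 0.8103)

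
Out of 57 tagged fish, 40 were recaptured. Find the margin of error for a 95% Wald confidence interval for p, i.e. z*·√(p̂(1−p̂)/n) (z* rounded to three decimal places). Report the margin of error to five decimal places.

ME = 0.11877

Sample proportion p̂ = 40/57 = 0.70175.
SE = √(p̂(1−p̂)/n) = √(0.209295/57) = 0.060596.
For 95% confidence, z* = 1.960.
So ME = 0.11877.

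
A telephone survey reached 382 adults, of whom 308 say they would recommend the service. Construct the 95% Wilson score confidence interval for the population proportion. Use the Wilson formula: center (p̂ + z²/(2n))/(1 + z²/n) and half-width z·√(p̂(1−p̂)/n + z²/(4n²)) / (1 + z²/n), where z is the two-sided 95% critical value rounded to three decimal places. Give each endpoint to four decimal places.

p̂ = 308/382 = 0.80628; z = 1.960, so z² = 3.841600.
Denominator 1 + z²/n = 1 + 3.841600/382 = 1.010057.
Center = (0.80628 + 0.005028)/1.010057 = 0.80323.
Radicand: p̂(1−p̂)/n + z²/(4n²) = 0.000408877 + 0.000006582 = 0.000415459.
Half-width = z·√(radicand)/denom = 1.960·0.020383/1.010057 = 0.03955.
Interval: 0.80323 ± 0.03955 → (0.7637, 0.8428).

(0.7637, 0.8428)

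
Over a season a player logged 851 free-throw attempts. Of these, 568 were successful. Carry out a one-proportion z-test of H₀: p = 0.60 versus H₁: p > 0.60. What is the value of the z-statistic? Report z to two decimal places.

z = 4.02

The sample proportion is 568/851 = 0.66745.
Under H₀, SE = √(p₀(1−p₀)/n) = √(0.60·0.40/851) = √0.000282021 = 0.016793.
z = (0.66745 − 0.60)/0.016793 = 0.06745/0.016793 = 4.02.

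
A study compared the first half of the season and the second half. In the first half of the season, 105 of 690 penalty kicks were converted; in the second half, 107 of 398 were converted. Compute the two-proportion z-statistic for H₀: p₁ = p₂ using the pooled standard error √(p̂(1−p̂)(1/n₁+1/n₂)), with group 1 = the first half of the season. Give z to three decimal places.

z = -4.680

p̂₁ = 105/690 = 0.15217, p̂₂ = 107/398 = 0.26884.
Pooled p̂ = (105+107)/(690+398) = 212/1088 = 0.19485.
SE = √[p̂(1−p̂)(1/n₁+1/n₂)] = √[0.19485·0.80515·(1/690+1/398)] ≈ 0.024931.
z = (p̂₁ − p̂₂)/SE = (0.15217 − 0.26884)/0.024931 = -0.11667/0.024931 = -4.680.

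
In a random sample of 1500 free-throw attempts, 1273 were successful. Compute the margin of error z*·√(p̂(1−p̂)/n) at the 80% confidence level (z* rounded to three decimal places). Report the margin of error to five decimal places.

The sample proportion is 1273/1500 = 0.84867.
SE(p̂) = √(0.84867·0.15133/1500) = 0.009253.
For 80% confidence, z* = 1.282.
ME = 1.282·0.009253 = 0.01186.

ME = 0.01186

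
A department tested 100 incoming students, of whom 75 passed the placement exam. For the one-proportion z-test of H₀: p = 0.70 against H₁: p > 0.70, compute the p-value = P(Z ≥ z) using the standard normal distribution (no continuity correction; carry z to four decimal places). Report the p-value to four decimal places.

p̂ = 75/100 = 0.75000.
Null standard error: √(0.70·0.30/100) = √0.002100000 = 0.045826.
z = (p̂ − p₀)/SE = (75/100 − 0.70)/0.045826 ≈ 1.0911.
From the standard normal, P(Z ≥ z) = 0.1376.

p-value = 0.1376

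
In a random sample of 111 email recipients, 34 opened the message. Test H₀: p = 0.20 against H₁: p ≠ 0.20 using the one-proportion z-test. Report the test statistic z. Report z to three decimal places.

z = 2.800

The sample proportion is 34/111 = 0.30631.
Under H₀, SE = √(p₀(1−p₀)/n) = √(0.20·0.80/111) = √0.001441441 = 0.037966.
z = (p̂ − p₀)/SE = (0.30631 − 0.20)/0.037966 = 2.800.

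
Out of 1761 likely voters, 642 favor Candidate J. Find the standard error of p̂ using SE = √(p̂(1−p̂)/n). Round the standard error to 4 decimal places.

The sample proportion is 642/1761 = 0.36457.
p̂(1−p̂) = 0.231659.
SE = √(0.231659/1761) = √0.000131550 = 0.0115.

SE = 0.0115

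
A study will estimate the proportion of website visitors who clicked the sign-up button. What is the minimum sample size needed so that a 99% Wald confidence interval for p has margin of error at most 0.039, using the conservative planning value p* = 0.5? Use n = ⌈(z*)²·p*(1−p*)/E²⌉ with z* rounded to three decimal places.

n = 1091

The 99% critical value is z* = 2.576.
p*(1−p*) = 0.2500.
Required n before rounding: 6.635776 × 0.2500 / 0.039² = 1090.693.
⌈1090.693⌉ = 1091.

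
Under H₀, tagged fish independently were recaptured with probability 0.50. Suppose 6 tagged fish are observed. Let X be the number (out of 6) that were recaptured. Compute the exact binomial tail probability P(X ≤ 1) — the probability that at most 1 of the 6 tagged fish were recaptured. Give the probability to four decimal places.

P = 0.1094

X is binomial with n = 6 and p = 0.50.
P(X ≤ 1) = C(6,0)·0.50^0·0.50^6 + C(6,1)·0.50^1·0.50^5.
= 0.015625 + 0.093750 = 0.1094.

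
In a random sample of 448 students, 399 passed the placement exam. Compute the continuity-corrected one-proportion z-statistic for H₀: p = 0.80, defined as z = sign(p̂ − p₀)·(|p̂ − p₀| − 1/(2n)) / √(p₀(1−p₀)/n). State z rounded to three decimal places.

With x = 399 successes in n = 448, p̂ = 0.89062. p̂ − p₀ = 0.090625.
Continuity correction 1/(2n) = 1/896 = 0.001116.
Corrected numerator: |0.090625| − 0.001116 = 0.089509.
Under H₀, SE = √(p₀(1−p₀)/n) = √(0.80·0.20/448) = √0.000357143 = 0.018898.
z = +0.089509/0.018898 = 4.736.

z = 4.736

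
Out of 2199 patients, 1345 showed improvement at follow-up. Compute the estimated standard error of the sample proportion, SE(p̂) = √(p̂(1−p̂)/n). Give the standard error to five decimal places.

p̂ = 1345/2199 = 0.61164.
p̂(1−p̂) = 0.237537.
Dividing by n and taking the root: √0.000108020 = 0.01039.

SE = 0.01039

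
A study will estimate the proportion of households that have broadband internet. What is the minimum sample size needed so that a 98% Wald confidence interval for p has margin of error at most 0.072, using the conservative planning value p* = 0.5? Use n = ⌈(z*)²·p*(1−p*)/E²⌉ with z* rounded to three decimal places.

n = 261

z* = 2.326 at the 98% level.
p*(1−p*) = 0.2500.
Required n before rounding: 5.410276 × 0.2500 / 0.072² = 260.912.
Rounding up, n = 261.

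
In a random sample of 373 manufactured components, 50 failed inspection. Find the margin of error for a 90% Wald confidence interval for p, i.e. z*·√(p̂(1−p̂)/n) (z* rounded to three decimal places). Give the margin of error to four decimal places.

The sample proportion is 50/373 = 0.13405.
SE(p̂) = √(0.13405·0.86595/373) = 0.017641.
For 90% confidence, z* = 1.645.
Margin of error = z*·SE = 1.645 × 0.017641 = 0.0290.

ME = 0.0290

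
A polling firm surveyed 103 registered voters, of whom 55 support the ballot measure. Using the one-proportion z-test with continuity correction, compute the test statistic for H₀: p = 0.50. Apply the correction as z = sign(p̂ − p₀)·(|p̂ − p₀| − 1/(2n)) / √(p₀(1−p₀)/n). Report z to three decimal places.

The sample proportion is 55/103 = 0.53398. p̂ − p₀ = 0.033981.
1/(2n) = 0.004854.
Corrected numerator: |0.033981| − 0.004854 = 0.029127.
SE₀ = √(0.50·0.50/103) = 0.049266.
z = +0.029127/0.049266 = 0.591.

z = 0.591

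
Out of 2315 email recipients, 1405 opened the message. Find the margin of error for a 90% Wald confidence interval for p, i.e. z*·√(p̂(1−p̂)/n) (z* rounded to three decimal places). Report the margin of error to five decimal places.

p̂ = 1405/2315 = 0.60691.
Standard error of p̂: √(0.238570/2315) = √0.000103054 = 0.010152.
For 90% confidence, z* = 1.645.
ME = 1.645·0.010152 = 0.01670.

ME = 0.01670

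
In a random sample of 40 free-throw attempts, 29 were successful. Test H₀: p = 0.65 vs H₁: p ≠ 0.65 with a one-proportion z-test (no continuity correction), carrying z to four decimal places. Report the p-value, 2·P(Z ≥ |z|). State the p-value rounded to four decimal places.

p-value = 0.3200

The sample proportion is 29/40 = 0.72500.
Null standard error: √(0.65·0.35/40) = √0.005687500 = 0.075416.
Test statistic (full precision, shown to 4 dp): z = (29/40 − 0.65)/SE₀ ≈ 0.9945.
From the standard normal, 2·P(Z ≥ |z|) = 0.3200.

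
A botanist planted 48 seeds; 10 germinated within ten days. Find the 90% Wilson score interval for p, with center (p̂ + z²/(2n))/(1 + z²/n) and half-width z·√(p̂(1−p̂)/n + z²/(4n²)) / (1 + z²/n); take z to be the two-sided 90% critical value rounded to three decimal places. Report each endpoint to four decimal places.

(0.1288, 0.3190)

p̂ = 10/48 = 0.20833; z = 1.645, so z² = 2.706025.
1 + z²/n = 1.056376.
Center = (0.20833 + 0.028188)/1.056376 = 0.22390.
Radicand: p̂(1−p̂)/n + z²/(4n²) = 0.003436053 + 0.000293623 = 0.003729676.
Half-width = 1.645·√0.003729676/1.056376 = 0.09510.
Interval: 0.22390 ± 0.09510 → (0.1288, 0.3190).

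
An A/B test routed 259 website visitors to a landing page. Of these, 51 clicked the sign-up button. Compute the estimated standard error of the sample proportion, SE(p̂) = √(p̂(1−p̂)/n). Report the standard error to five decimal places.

SE = 0.02471

With x = 51 successes in n = 259, p̂ = 0.19691.
p̂(1−p̂) = 0.19691·0.80309 = 0.158136.
Dividing by n and taking the root: √0.000610564 = 0.02471.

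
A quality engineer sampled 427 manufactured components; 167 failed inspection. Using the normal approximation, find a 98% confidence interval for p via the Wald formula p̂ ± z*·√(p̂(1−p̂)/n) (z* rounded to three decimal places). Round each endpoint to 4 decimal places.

(0.3362, 0.4460)

The sample proportion is 167/427 = 0.39110.
SE = √(p̂(1−p̂)/n) = √(0.238141/427) = 0.023616.
z* = 2.326 at the 98% level.
Margin = 2.326·0.023616 = 0.05493.
CI: 0.39110 ± 0.05493 = (0.3362, 0.4460).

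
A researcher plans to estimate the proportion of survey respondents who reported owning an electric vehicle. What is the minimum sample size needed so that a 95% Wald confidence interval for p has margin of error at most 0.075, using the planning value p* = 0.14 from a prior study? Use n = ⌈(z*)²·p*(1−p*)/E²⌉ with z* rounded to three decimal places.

n = 83

z* = 1.960 at the 95% level.
p*(1−p*) = 0.14·0.86 = 0.1204.
(z*)²·p*(1−p*)/E² = 3.841600·0.1204/0.005625 = 82.227.
Rounding up, n = 83.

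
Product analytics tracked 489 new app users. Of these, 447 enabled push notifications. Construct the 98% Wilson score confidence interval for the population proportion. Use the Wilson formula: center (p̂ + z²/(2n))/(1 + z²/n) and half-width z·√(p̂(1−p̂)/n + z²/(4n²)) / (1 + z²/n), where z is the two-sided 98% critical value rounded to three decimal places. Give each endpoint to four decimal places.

(0.8799, 0.9392)

Here p̂ = 447/489 = 0.91411 and z = 2.326 (z² = 5.410276).
1 + z²/n = 1.011064.
Adjusted center: (0.91411 + z²/(2n))/1.011064 = 0.90958.
Radicand: p̂(1−p̂)/n + z²/(4n²) = 0.000160557 + 0.000005656 = 0.000166213.
Half-width = z·√(radicand)/denom = 2.326·0.012892/1.011064 = 0.02966.
So the interval runs from 0.8799 to 0.9392.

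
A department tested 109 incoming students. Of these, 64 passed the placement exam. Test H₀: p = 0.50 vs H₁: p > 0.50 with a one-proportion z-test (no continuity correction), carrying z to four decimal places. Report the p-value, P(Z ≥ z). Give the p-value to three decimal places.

p-value = 0.034

The sample proportion is 64/109 = 0.58716.
Null standard error: √(0.50·0.50/109) = √0.002293578 = 0.047891.
Test statistic (full precision, shown to 4 dp): z = (64/109 − 0.50)/SE₀ ≈ 1.8199.
From the standard normal, P(Z ≥ z) = 0.034.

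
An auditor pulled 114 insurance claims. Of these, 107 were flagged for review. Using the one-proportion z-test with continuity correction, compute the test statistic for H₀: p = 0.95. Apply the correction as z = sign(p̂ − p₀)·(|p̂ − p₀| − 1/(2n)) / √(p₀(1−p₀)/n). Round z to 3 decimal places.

z = -0.344

The sample proportion is 107/114 = 0.93860. p̂ − p₀ = -0.011404.
Continuity correction 1/(2n) = 1/228 = 0.004386.
Corrected numerator: |-0.011404| − 0.004386 = 0.007018.
Null standard error: √(0.95·0.05/114) = √0.000416667 = 0.020412.
z = −0.007018/0.020412 = -0.344.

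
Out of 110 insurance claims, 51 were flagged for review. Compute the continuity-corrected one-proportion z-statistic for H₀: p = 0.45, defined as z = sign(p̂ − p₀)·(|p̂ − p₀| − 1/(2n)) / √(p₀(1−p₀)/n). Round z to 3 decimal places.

z = 0.192

With x = 51 successes in n = 110, p̂ = 0.46364. p̂ − p₀ = 0.013636.
Continuity correction 1/(2n) = 1/220 = 0.004545.
Corrected numerator: |0.013636| − 0.004545 = 0.009091.
Null standard error: √(0.45·0.55/110) = √0.002250000 = 0.047434.
z = +0.009091/0.047434 = 0.192.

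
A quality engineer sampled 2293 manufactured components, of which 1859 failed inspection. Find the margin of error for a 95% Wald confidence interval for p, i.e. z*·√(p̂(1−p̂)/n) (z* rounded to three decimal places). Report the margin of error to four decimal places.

Sample proportion p̂ = 1859/2293 = 0.81073.
Standard error of p̂: √(0.153448/2293) = √0.000066920 = 0.008180.
z* = 1.960 at the 95% level.
So ME = 0.0160.

ME = 0.0160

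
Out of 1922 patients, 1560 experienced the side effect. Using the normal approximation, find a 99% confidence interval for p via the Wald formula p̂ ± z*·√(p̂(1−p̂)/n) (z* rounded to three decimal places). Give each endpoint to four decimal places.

p̂ = 1560/1922 = 0.81165.
Standard error of p̂: √(0.152871/1922) = √0.000079538 = 0.008918.
For 99% confidence, z* = 2.576.
Margin = 2.576·0.008918 = 0.02297.
CI: 0.81165 ± 0.02297 = (0.7887, 0.8346).

(0.7887, 0.8346)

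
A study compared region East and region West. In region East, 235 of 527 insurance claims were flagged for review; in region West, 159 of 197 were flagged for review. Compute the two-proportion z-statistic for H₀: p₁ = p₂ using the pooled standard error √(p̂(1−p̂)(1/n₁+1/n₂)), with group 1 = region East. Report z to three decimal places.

z = -8.684

Sample proportions: p̂₁ = 235/527 = 0.44592 and p̂₂ = 159/197 = 0.80711.
Pooled p̂ = (235+159)/(527+197) = 394/724 = 0.54420.
SE = √[p̂(1−p̂)(1/n₁+1/n₂)] = √[0.54420·0.45580·(1/527+1/197)] ≈ 0.041591.
z = (p̂₁ − p̂₂)/SE = (0.44592 − 0.80711)/0.041591 = -0.36119/0.041591 = -8.684.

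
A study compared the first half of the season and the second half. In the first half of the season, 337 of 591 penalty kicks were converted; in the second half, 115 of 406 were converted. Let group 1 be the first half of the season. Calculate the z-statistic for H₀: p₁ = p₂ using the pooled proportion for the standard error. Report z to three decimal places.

z = 8.943

Sample proportions: p̂₁ = 337/591 = 0.57022 and p̂₂ = 115/406 = 0.28325.
Pooling: p̂ = 452/997 = 0.45336.
Pooled SE = √[0.2478247·0.00415510] ≈ 0.032090.
z = (p̂₁ − p̂₂)/SE = (0.57022 − 0.28325)/0.032090 = 0.28697/0.032090 = 8.943.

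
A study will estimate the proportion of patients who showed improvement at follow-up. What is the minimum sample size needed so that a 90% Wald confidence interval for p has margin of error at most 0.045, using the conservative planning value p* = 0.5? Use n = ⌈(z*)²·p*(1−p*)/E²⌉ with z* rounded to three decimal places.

z* = 1.645 at the 90% level.
p*(1−p*) = 0.2500.
(z*)²·p*(1−p*)/E² = 2.706025·0.2500/0.002025 = 334.077.
⌈334.077⌉ = 335.

n = 335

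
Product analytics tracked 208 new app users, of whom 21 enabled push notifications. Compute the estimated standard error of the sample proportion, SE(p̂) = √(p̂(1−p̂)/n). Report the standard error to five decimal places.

Sample proportion p̂ = 21/208 = 0.10096.
p̂(1−p̂) = 0.10096·0.89904 = 0.090767.
Dividing by n and taking the root: √0.000436380 = 0.02089.

SE = 0.02089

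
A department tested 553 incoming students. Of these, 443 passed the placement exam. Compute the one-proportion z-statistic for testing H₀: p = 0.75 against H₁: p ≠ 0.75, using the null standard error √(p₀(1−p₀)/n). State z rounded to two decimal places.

The sample proportion is 443/553 = 0.80108.
Null standard error: √(0.75·0.25/553) = √0.000339060 = 0.018414.
Test statistic: z = 0.05108/0.018414 = 2.77.

z = 2.77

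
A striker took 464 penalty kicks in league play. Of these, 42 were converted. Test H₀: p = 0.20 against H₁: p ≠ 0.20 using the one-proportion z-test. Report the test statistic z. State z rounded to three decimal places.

With x = 42 successes in n = 464, p̂ = 0.09052.
Under H₀, SE = √(p₀(1−p₀)/n) = √(0.20·0.80/464) = √0.000344828 = 0.018570.
z = (p̂ − p₀)/SE = (0.09052 − 0.20)/0.018570 = -5.896.

z = -5.896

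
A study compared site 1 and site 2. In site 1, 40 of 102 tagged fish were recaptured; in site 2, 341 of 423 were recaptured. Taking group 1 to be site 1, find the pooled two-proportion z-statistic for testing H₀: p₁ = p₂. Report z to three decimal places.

z = -8.412

Sample proportions: p̂₁ = 40/102 = 0.39216 and p̂₂ = 341/423 = 0.80615.
Pooled p̂ = (40+341)/(102+423) = 381/525 = 0.72571.
Pooled SE = √[0.1990531·0.01216799] ≈ 0.049215.
z = (p̂₁ − p̂₂)/SE = (0.39216 − 0.80615)/0.049215 = -0.41399/0.049215 = -8.412.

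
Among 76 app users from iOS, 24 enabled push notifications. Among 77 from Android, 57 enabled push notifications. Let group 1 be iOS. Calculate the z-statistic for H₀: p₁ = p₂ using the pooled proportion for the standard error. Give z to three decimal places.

p̂₁ = 24/76 = 0.31579, p̂₂ = 57/77 = 0.74026.
Pooled p̂ = (24+57)/(76+77) = 81/153 = 0.52941.
SE = √[p̂(1−p̂)(1/n₁+1/n₂)] = √[0.52941·0.47059·(1/76+1/77)] ≈ 0.080707.
z = (p̂₁ − p̂₂)/SE = (0.31579 − 0.74026)/0.080707 = -0.42447/0.080707 = -5.259.

z = -5.259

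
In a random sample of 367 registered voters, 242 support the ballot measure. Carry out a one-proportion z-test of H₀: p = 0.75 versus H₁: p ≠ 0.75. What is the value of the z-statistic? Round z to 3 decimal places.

p̂ = 242/367 = 0.65940.
SE₀ = √(0.75·0.25/367) = 0.022603.
Test statistic: z = -0.09060/0.022603 = -4.008.

z = -4.008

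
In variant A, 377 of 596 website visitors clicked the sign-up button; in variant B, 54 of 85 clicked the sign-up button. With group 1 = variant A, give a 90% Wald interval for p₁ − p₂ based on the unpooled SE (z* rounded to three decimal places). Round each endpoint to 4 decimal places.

(-0.0946, 0.0891)

p̂₁ = 377/596 = 0.63255, p̂₂ = 54/85 = 0.63529; p̂₁ − p̂₂ = -0.00274.
SE = √(0.000389984 + 0.002725829) = √0.003115813 = 0.055819.
z* = 1.645 at the 90% level. Margin = 1.645·0.055819 = 0.09182.
So the interval runs from -0.0946 to 0.0891.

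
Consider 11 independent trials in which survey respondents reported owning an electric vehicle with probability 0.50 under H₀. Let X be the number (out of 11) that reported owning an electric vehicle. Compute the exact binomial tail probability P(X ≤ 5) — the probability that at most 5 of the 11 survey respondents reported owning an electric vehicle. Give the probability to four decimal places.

P = 0.5000

X is binomial with n = 11 and p = 0.50.
P(X ≤ 5) = Σ_{j=0}^{5} C(11,j)·0.50^j·0.50^{11−j}.
= 0.000488 + 0.005371 + 0.026855 + 0.080566 + 0.161133 + 0.225586 = 0.5000.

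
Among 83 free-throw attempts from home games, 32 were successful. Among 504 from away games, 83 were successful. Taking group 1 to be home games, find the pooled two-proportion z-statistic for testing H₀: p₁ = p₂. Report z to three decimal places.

Sample proportions: p̂₁ = 32/83 = 0.38554 and p̂₂ = 83/504 = 0.16468.
Pooling: p̂ = 115/587 = 0.19591.
SE = √[p̂(1−p̂)(1/n₁+1/n₂)] = √[0.19591·0.80409·(1/83+1/504)] ≈ 0.047016.
z = 0.22086/0.047016 = 4.698.

z = 4.698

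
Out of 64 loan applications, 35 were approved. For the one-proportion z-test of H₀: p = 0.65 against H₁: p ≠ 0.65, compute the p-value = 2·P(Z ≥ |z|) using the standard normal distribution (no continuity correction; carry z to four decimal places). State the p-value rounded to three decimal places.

p-value = 0.084

With x = 35 successes in n = 64, p̂ = 0.54688.
Null standard error: √(0.65·0.35/64) = √0.003554687 = 0.059621.
Test statistic (full precision, shown to 4 dp): z = (35/64 − 0.65)/SE₀ ≈ -1.7297.
p-value = 2·P(Z ≥ |z|) with z = -1.7297 → 0.084.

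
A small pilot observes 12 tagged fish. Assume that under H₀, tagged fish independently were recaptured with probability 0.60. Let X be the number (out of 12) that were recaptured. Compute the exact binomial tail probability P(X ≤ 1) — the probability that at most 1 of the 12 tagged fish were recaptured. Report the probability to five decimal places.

P = 0.00032

X ~ Binomial(n=12, p=0.60).
P(X ≤ 1) = C(12,0)·0.60^0·0.40^12 + C(12,1)·0.60^1·0.40^11.
= 0.000017 + 0.000302 = 0.00032.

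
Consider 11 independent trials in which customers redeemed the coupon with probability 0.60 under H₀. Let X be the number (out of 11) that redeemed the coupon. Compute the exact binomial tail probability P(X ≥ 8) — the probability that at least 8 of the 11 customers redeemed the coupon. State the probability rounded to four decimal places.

P = 0.2963

X ~ Binomial(n=11, p=0.60).
P(X ≥ 8) = C(11,8)·0.60^8·0.40^3 + C(11,9)·0.60^9·0.40^2 + C(11,10)·0.60^10·0.40^1 + C(11,11)·0.60^11·0.40^0.
= 0.177367 + 0.088684 + 0.026605 + 0.003628 = 0.2963.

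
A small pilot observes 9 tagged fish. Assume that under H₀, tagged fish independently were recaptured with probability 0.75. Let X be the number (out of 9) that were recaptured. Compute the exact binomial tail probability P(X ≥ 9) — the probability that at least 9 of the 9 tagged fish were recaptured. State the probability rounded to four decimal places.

P = 0.0751

X ~ Binomial(n=9, p=0.75).
P(X ≥ 9) = C(9,9)·0.75^9·0.25^0.
= 0.075085 = 0.0751.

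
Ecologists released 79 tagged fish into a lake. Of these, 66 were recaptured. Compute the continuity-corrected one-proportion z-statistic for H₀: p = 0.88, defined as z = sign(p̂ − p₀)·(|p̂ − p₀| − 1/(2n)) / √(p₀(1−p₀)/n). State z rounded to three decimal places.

z = -1.046

The sample proportion is 66/79 = 0.83544. p̂ − p₀ = -0.044557.
1/(2n) = 0.006329.
Corrected numerator: |-0.044557| − 0.006329 = 0.038228.
SE₀ = √(0.88·0.12/79) = 0.036561.
z = −0.038228/0.036561 = -1.046.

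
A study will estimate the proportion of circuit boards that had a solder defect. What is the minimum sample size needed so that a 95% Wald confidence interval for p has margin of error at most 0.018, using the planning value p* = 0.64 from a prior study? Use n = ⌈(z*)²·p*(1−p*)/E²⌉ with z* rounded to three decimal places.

The 95% critical value is z* = 1.960.
p*(1−p*) = 0.64·0.36 = 0.2304.
(z*)²·p*(1−p*)/E² = 3.841600·0.2304/0.000324 = 2731.804.
Rounding up, n = 2732.

n = 2732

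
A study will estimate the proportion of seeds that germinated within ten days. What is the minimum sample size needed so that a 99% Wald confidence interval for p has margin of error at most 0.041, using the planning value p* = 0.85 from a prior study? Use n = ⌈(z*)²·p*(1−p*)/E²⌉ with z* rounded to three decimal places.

n = 504

The 99% critical value is z* = 2.576.
p*(1−p*) = 0.1275.
Required n before rounding: 6.635776 × 0.1275 / 0.041² = 503.308.
⌈503.308⌉ = 504.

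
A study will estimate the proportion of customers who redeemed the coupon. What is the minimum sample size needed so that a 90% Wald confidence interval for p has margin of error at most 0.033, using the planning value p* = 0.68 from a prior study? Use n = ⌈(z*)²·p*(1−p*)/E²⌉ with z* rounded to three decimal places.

The 90% critical value is z* = 1.645.
p*(1−p*) = 0.68·0.32 = 0.2176.
(z*)²·p*(1−p*)/E² = 2.706025·0.2176/0.001089 = 540.708.
Rounding up, n = 541.

n = 541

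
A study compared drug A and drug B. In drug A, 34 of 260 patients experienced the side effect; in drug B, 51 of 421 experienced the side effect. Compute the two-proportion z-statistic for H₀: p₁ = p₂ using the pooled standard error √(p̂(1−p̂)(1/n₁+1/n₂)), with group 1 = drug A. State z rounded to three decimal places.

z = 0.369

p̂₁ = 34/260 = 0.13077, p̂₂ = 51/421 = 0.12114.
Pooling: p̂ = 85/681 = 0.12482.
SE = √[p̂(1−p̂)(1/n₁+1/n₂)] = √[0.12482·0.87518·(1/260+1/421)] ≈ 0.026069.
z = 0.00963/0.026069 = 0.369.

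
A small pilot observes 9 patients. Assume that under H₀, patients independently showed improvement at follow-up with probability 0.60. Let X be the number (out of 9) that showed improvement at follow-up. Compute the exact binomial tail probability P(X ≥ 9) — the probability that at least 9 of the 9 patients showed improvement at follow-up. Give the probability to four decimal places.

P = 0.0101

X is binomial with n = 9 and p = 0.60.
P(X ≥ 9) = C(9,9)·0.60^9·0.40^0.
= 0.010078 = 0.0101.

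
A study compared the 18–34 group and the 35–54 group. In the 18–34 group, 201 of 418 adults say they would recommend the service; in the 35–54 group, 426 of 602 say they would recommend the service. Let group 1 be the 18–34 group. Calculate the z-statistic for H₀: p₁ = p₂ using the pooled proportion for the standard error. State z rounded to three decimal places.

Sample proportions: p̂₁ = 201/418 = 0.48086 and p̂₂ = 426/602 = 0.70764.
Pooled p̂ = (201+426)/(418+602) = 627/1020 = 0.61471.
SE = √[p̂(1−p̂)(1/n₁+1/n₂)] = √[0.61471·0.38529·(1/418+1/602)] ≈ 0.030984.
z = -0.22678/0.030984 = -7.319.

z = -7.319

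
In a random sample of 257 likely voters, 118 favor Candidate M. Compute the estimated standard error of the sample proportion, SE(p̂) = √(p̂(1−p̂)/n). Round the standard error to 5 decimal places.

SE = 0.03108

p̂ = 118/257 = 0.45914.
p̂(1−p̂) = 0.248330.
SE = √(0.248330/257) = √0.000966265 = 0.03108.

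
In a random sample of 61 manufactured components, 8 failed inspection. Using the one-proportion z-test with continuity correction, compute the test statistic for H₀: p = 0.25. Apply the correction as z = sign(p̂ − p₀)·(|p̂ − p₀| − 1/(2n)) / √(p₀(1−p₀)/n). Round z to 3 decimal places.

z = -1.996

The sample proportion is 8/61 = 0.13115. p̂ − p₀ = -0.118852.
1/(2n) = 0.008197.
Corrected numerator: |-0.118852| − 0.008197 = 0.110655.
Null standard error: √(0.25·0.75/61) = √0.003073770 = 0.055442.
z = −0.110655/0.055442 = -1.996.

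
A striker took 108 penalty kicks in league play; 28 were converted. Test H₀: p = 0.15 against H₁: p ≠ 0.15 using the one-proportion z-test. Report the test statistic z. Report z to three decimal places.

z = 3.180

p̂ = 28/108 = 0.25926.
Under H₀, SE = √(p₀(1−p₀)/n) = √(0.15·0.85/108) = √0.001180556 = 0.034359.
z = (0.25926 − 0.15)/0.034359 = 0.10926/0.034359 = 3.180.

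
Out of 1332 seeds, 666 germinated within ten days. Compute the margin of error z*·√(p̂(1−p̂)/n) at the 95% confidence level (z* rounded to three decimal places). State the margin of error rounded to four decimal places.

ME = 0.0269

With x = 666 successes in n = 1332, p̂ = 0.50000.
SE(p̂) = √(0.50000·0.50000/1332) = 0.013700.
For 95% confidence, z* = 1.960.
ME = 1.960·0.013700 = 0.0269.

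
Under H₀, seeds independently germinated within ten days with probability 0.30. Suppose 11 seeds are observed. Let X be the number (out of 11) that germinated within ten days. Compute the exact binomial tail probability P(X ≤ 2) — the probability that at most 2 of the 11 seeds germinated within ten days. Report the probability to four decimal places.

X is binomial with n = 11 and p = 0.30.
P(X ≤ 2) = C(11,0)·0.30^0·0.70^11 + C(11,1)·0.30^1·0.70^10 + C(11,2)·0.30^2·0.70^9.
= 0.019773 + 0.093217 + 0.199750 = 0.3127.

P = 0.3127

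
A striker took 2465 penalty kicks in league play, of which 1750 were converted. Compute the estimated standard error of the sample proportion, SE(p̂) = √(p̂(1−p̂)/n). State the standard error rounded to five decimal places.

With x = 1750 successes in n = 2465, p̂ = 0.70994.
p̂(1−p̂) = 0.70994·0.29006 = 0.205925.
SE = √(0.205925/2465) = 0.00914.

SE = 0.00914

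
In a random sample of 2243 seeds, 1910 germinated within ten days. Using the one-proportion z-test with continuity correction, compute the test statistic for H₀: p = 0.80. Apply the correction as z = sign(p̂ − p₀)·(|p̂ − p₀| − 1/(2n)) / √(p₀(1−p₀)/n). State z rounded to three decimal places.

The sample proportion is 1910/2243 = 0.85154. p̂ − p₀ = 0.051538.
1/(2n) = 0.000223.
Corrected numerator: |0.051538| − 0.000223 = 0.051315.
Null standard error: √(0.80·0.20/2243) = √0.000071333 = 0.008446.
z = (+)0.051315/0.008446 = 6.076.

z = 6.076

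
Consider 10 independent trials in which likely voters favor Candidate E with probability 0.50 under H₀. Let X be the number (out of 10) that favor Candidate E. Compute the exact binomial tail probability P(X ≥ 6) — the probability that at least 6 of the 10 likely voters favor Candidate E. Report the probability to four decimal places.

P = 0.3770

X ~ Binomial(n=10, p=0.50).
P(X ≥ 6) = Σ_{j=6}^{10} C(10,j)·0.50^j·0.50^{10−j}.
= 0.205078 + 0.117188 + 0.043945 + 0.009766 + 0.000977 = 0.3770.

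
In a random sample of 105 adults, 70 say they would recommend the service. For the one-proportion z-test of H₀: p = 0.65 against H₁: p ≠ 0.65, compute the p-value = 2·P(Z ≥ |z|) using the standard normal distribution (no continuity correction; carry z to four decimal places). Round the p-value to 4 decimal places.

p-value = 0.7203

p̂ = 70/105 = 0.66667.
SE₀ = √(0.65·0.35/105) = 0.046547.
Test statistic (full precision, shown to 4 dp): z = (70/105 − 0.65)/SE₀ ≈ 0.3581.
p-value = 2·P(Z ≥ |z|) with z = 0.3581 → 0.7203.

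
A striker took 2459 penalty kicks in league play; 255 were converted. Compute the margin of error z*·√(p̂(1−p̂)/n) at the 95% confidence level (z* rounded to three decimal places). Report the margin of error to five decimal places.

With x = 255 successes in n = 2459, p̂ = 0.10370.
SE(p̂) = √(0.10370·0.89630/2459) = 0.006148.
For 95% confidence, z* = 1.960.
So ME = 0.01205.

ME = 0.01205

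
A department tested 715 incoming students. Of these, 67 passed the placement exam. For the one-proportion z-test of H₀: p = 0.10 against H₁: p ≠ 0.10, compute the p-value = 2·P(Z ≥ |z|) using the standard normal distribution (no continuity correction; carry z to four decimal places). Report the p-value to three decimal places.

With x = 67 successes in n = 715, p̂ = 0.09371.
Under H₀, SE = √(p₀(1−p₀)/n) = √(0.10·0.90/715) = √0.000125874 = 0.011219.
Test statistic (full precision, shown to 4 dp): z = (67/715 − 0.10)/SE₀ ≈ -0.5610.
p-value = 2·P(Z ≥ |z|) with z = -0.5610 → 0.575.

p-value = 0.575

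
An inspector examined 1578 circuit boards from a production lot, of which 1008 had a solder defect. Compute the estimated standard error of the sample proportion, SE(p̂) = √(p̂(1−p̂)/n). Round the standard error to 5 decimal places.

With x = 1008 successes in n = 1578, p̂ = 0.63878.
p̂(1−p̂) = 0.230740.
SE = √(0.230740/1578) = 0.01209.

SE = 0.01209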